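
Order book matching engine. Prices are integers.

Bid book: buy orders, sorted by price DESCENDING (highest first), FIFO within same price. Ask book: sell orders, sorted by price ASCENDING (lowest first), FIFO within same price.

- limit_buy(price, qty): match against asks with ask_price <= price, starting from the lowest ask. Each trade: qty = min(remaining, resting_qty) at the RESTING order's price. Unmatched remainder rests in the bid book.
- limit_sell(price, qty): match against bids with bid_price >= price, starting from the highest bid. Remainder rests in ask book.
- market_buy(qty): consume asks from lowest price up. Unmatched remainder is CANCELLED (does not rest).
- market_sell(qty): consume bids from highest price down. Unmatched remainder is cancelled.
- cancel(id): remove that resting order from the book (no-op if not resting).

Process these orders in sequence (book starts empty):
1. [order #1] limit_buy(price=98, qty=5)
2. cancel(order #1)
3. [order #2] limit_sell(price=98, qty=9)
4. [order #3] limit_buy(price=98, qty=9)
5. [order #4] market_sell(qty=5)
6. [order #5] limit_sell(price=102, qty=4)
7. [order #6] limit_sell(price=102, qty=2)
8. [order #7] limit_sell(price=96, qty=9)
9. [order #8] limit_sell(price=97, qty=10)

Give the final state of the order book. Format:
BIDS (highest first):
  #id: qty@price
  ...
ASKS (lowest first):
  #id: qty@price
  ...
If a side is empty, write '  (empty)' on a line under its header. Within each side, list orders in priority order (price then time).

Answer: BIDS (highest first):
  (empty)
ASKS (lowest first):
  #7: 9@96
  #8: 10@97
  #5: 4@102
  #6: 2@102

Derivation:
After op 1 [order #1] limit_buy(price=98, qty=5): fills=none; bids=[#1:5@98] asks=[-]
After op 2 cancel(order #1): fills=none; bids=[-] asks=[-]
After op 3 [order #2] limit_sell(price=98, qty=9): fills=none; bids=[-] asks=[#2:9@98]
After op 4 [order #3] limit_buy(price=98, qty=9): fills=#3x#2:9@98; bids=[-] asks=[-]
After op 5 [order #4] market_sell(qty=5): fills=none; bids=[-] asks=[-]
After op 6 [order #5] limit_sell(price=102, qty=4): fills=none; bids=[-] asks=[#5:4@102]
After op 7 [order #6] limit_sell(price=102, qty=2): fills=none; bids=[-] asks=[#5:4@102 #6:2@102]
After op 8 [order #7] limit_sell(price=96, qty=9): fills=none; bids=[-] asks=[#7:9@96 #5:4@102 #6:2@102]
After op 9 [order #8] limit_sell(price=97, qty=10): fills=none; bids=[-] asks=[#7:9@96 #8:10@97 #5:4@102 #6:2@102]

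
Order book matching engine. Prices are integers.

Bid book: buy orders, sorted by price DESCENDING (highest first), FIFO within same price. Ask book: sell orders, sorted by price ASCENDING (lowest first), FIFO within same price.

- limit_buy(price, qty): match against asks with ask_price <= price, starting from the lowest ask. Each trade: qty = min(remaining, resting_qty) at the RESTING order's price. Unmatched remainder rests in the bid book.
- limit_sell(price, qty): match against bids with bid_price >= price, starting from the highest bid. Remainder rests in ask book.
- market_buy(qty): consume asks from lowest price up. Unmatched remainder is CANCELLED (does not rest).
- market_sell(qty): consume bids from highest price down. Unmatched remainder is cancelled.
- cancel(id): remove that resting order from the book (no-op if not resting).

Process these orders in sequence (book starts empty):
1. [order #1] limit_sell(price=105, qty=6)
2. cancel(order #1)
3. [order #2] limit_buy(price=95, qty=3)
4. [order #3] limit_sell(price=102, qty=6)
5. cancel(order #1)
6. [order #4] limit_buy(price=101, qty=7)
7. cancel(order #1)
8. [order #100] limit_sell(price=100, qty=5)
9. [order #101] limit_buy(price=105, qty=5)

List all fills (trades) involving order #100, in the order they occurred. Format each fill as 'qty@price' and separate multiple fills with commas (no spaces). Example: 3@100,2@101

After op 1 [order #1] limit_sell(price=105, qty=6): fills=none; bids=[-] asks=[#1:6@105]
After op 2 cancel(order #1): fills=none; bids=[-] asks=[-]
After op 3 [order #2] limit_buy(price=95, qty=3): fills=none; bids=[#2:3@95] asks=[-]
After op 4 [order #3] limit_sell(price=102, qty=6): fills=none; bids=[#2:3@95] asks=[#3:6@102]
After op 5 cancel(order #1): fills=none; bids=[#2:3@95] asks=[#3:6@102]
After op 6 [order #4] limit_buy(price=101, qty=7): fills=none; bids=[#4:7@101 #2:3@95] asks=[#3:6@102]
After op 7 cancel(order #1): fills=none; bids=[#4:7@101 #2:3@95] asks=[#3:6@102]
After op 8 [order #100] limit_sell(price=100, qty=5): fills=#4x#100:5@101; bids=[#4:2@101 #2:3@95] asks=[#3:6@102]
After op 9 [order #101] limit_buy(price=105, qty=5): fills=#101x#3:5@102; bids=[#4:2@101 #2:3@95] asks=[#3:1@102]

Answer: 5@101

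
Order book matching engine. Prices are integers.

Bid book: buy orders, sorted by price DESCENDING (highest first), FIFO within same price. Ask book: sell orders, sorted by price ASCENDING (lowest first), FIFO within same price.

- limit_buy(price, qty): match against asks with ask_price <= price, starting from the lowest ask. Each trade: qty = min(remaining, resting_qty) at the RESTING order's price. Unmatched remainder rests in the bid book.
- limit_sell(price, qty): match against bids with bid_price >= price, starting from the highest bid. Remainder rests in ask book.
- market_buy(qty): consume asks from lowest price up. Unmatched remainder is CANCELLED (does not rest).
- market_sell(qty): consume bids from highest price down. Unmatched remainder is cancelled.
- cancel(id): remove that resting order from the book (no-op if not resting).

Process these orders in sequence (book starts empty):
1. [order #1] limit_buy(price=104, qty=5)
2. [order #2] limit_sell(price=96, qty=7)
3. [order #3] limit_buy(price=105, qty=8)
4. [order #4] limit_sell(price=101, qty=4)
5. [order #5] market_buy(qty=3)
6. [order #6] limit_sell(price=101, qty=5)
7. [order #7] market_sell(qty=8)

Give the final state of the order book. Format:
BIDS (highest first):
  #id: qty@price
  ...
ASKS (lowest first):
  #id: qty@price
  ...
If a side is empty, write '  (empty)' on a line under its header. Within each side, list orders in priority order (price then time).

After op 1 [order #1] limit_buy(price=104, qty=5): fills=none; bids=[#1:5@104] asks=[-]
After op 2 [order #2] limit_sell(price=96, qty=7): fills=#1x#2:5@104; bids=[-] asks=[#2:2@96]
After op 3 [order #3] limit_buy(price=105, qty=8): fills=#3x#2:2@96; bids=[#3:6@105] asks=[-]
After op 4 [order #4] limit_sell(price=101, qty=4): fills=#3x#4:4@105; bids=[#3:2@105] asks=[-]
After op 5 [order #5] market_buy(qty=3): fills=none; bids=[#3:2@105] asks=[-]
After op 6 [order #6] limit_sell(price=101, qty=5): fills=#3x#6:2@105; bids=[-] asks=[#6:3@101]
After op 7 [order #7] market_sell(qty=8): fills=none; bids=[-] asks=[#6:3@101]

Answer: BIDS (highest first):
  (empty)
ASKS (lowest first):
  #6: 3@101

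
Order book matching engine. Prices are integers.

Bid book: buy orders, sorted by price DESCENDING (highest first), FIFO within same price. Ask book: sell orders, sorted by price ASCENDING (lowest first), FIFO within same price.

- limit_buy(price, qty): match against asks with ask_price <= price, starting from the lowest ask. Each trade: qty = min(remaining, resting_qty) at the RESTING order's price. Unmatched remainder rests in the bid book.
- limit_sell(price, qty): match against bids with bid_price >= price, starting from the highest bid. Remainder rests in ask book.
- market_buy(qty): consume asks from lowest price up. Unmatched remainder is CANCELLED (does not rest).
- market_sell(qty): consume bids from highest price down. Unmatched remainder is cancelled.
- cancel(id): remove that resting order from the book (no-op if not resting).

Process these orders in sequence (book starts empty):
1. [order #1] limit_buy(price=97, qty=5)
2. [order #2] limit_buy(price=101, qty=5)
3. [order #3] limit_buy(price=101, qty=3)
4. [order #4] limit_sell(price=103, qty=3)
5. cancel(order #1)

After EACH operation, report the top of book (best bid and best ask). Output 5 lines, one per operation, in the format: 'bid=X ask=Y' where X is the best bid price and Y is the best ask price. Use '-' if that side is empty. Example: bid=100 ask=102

After op 1 [order #1] limit_buy(price=97, qty=5): fills=none; bids=[#1:5@97] asks=[-]
After op 2 [order #2] limit_buy(price=101, qty=5): fills=none; bids=[#2:5@101 #1:5@97] asks=[-]
After op 3 [order #3] limit_buy(price=101, qty=3): fills=none; bids=[#2:5@101 #3:3@101 #1:5@97] asks=[-]
After op 4 [order #4] limit_sell(price=103, qty=3): fills=none; bids=[#2:5@101 #3:3@101 #1:5@97] asks=[#4:3@103]
After op 5 cancel(order #1): fills=none; bids=[#2:5@101 #3:3@101] asks=[#4:3@103]

Answer: bid=97 ask=-
bid=101 ask=-
bid=101 ask=-
bid=101 ask=103
bid=101 ask=103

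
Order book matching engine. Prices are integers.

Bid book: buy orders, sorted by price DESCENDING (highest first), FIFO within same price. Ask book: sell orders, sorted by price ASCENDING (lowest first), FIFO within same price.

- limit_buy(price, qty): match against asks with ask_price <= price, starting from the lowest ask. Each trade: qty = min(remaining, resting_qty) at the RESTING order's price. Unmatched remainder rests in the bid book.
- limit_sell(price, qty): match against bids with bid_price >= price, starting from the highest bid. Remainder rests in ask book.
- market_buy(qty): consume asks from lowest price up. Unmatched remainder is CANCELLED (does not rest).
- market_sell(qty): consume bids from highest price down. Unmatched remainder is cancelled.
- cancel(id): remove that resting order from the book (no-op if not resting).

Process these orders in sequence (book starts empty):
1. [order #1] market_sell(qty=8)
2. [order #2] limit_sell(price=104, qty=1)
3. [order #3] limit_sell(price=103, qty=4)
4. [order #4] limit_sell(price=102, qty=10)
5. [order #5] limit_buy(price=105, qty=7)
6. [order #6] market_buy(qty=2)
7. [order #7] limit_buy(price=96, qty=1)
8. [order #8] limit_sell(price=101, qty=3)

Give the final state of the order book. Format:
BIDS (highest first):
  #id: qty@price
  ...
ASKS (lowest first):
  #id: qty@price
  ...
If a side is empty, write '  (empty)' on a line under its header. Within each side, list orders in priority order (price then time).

After op 1 [order #1] market_sell(qty=8): fills=none; bids=[-] asks=[-]
After op 2 [order #2] limit_sell(price=104, qty=1): fills=none; bids=[-] asks=[#2:1@104]
After op 3 [order #3] limit_sell(price=103, qty=4): fills=none; bids=[-] asks=[#3:4@103 #2:1@104]
After op 4 [order #4] limit_sell(price=102, qty=10): fills=none; bids=[-] asks=[#4:10@102 #3:4@103 #2:1@104]
After op 5 [order #5] limit_buy(price=105, qty=7): fills=#5x#4:7@102; bids=[-] asks=[#4:3@102 #3:4@103 #2:1@104]
After op 6 [order #6] market_buy(qty=2): fills=#6x#4:2@102; bids=[-] asks=[#4:1@102 #3:4@103 #2:1@104]
After op 7 [order #7] limit_buy(price=96, qty=1): fills=none; bids=[#7:1@96] asks=[#4:1@102 #3:4@103 #2:1@104]
After op 8 [order #8] limit_sell(price=101, qty=3): fills=none; bids=[#7:1@96] asks=[#8:3@101 #4:1@102 #3:4@103 #2:1@104]

Answer: BIDS (highest first):
  #7: 1@96
ASKS (lowest first):
  #8: 3@101
  #4: 1@102
  #3: 4@103
  #2: 1@104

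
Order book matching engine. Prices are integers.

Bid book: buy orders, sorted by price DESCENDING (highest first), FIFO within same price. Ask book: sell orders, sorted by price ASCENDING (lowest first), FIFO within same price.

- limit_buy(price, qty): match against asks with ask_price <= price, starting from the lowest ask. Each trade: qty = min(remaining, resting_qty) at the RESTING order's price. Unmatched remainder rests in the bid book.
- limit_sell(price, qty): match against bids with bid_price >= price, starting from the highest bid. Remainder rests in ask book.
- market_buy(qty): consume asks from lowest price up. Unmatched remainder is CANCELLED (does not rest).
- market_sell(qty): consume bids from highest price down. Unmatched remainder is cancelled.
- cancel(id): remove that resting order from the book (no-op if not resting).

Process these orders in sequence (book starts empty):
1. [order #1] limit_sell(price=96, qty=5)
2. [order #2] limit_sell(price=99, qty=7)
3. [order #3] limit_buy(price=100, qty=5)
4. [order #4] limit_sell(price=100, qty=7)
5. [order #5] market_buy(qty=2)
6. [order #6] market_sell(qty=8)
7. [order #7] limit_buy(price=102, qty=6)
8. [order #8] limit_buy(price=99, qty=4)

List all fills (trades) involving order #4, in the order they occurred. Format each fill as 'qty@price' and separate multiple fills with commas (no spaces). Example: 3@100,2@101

After op 1 [order #1] limit_sell(price=96, qty=5): fills=none; bids=[-] asks=[#1:5@96]
After op 2 [order #2] limit_sell(price=99, qty=7): fills=none; bids=[-] asks=[#1:5@96 #2:7@99]
After op 3 [order #3] limit_buy(price=100, qty=5): fills=#3x#1:5@96; bids=[-] asks=[#2:7@99]
After op 4 [order #4] limit_sell(price=100, qty=7): fills=none; bids=[-] asks=[#2:7@99 #4:7@100]
After op 5 [order #5] market_buy(qty=2): fills=#5x#2:2@99; bids=[-] asks=[#2:5@99 #4:7@100]
After op 6 [order #6] market_sell(qty=8): fills=none; bids=[-] asks=[#2:5@99 #4:7@100]
After op 7 [order #7] limit_buy(price=102, qty=6): fills=#7x#2:5@99 #7x#4:1@100; bids=[-] asks=[#4:6@100]
After op 8 [order #8] limit_buy(price=99, qty=4): fills=none; bids=[#8:4@99] asks=[#4:6@100]

Answer: 1@100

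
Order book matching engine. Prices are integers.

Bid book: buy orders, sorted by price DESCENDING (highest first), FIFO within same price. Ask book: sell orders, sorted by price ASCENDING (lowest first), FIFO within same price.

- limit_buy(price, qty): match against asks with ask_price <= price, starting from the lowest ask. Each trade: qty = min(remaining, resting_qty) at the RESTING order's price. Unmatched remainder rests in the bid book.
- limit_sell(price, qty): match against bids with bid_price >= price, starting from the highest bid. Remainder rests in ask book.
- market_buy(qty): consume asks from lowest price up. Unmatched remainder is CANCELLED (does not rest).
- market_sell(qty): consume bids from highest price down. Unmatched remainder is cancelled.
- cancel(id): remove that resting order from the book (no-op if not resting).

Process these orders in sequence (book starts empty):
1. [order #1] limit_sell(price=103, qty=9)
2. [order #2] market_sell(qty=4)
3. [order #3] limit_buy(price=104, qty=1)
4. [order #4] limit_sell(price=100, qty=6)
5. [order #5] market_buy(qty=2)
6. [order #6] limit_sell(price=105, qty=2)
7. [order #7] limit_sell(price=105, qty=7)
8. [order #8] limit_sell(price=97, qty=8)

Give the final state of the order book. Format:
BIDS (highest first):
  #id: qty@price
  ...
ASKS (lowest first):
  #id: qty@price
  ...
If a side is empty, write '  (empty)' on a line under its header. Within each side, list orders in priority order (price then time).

Answer: BIDS (highest first):
  (empty)
ASKS (lowest first):
  #8: 8@97
  #4: 4@100
  #1: 8@103
  #6: 2@105
  #7: 7@105

Derivation:
After op 1 [order #1] limit_sell(price=103, qty=9): fills=none; bids=[-] asks=[#1:9@103]
After op 2 [order #2] market_sell(qty=4): fills=none; bids=[-] asks=[#1:9@103]
After op 3 [order #3] limit_buy(price=104, qty=1): fills=#3x#1:1@103; bids=[-] asks=[#1:8@103]
After op 4 [order #4] limit_sell(price=100, qty=6): fills=none; bids=[-] asks=[#4:6@100 #1:8@103]
After op 5 [order #5] market_buy(qty=2): fills=#5x#4:2@100; bids=[-] asks=[#4:4@100 #1:8@103]
After op 6 [order #6] limit_sell(price=105, qty=2): fills=none; bids=[-] asks=[#4:4@100 #1:8@103 #6:2@105]
After op 7 [order #7] limit_sell(price=105, qty=7): fills=none; bids=[-] asks=[#4:4@100 #1:8@103 #6:2@105 #7:7@105]
After op 8 [order #8] limit_sell(price=97, qty=8): fills=none; bids=[-] asks=[#8:8@97 #4:4@100 #1:8@103 #6:2@105 #7:7@105]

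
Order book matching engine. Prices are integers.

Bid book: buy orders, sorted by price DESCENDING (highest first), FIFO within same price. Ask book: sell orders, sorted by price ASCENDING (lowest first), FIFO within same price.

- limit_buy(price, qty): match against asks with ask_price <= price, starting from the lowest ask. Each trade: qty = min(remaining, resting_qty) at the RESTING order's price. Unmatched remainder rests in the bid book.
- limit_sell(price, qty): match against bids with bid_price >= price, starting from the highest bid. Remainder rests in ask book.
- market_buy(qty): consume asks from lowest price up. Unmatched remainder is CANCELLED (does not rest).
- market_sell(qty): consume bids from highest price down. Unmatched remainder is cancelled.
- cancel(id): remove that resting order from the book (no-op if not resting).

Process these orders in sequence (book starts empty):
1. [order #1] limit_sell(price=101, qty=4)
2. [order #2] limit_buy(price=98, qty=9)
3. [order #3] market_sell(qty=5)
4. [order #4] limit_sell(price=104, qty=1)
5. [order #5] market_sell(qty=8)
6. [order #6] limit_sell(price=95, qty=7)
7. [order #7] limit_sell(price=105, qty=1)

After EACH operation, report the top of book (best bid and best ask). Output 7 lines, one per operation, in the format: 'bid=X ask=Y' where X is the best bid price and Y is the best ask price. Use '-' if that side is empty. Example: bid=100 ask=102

After op 1 [order #1] limit_sell(price=101, qty=4): fills=none; bids=[-] asks=[#1:4@101]
After op 2 [order #2] limit_buy(price=98, qty=9): fills=none; bids=[#2:9@98] asks=[#1:4@101]
After op 3 [order #3] market_sell(qty=5): fills=#2x#3:5@98; bids=[#2:4@98] asks=[#1:4@101]
After op 4 [order #4] limit_sell(price=104, qty=1): fills=none; bids=[#2:4@98] asks=[#1:4@101 #4:1@104]
After op 5 [order #5] market_sell(qty=8): fills=#2x#5:4@98; bids=[-] asks=[#1:4@101 #4:1@104]
After op 6 [order #6] limit_sell(price=95, qty=7): fills=none; bids=[-] asks=[#6:7@95 #1:4@101 #4:1@104]
After op 7 [order #7] limit_sell(price=105, qty=1): fills=none; bids=[-] asks=[#6:7@95 #1:4@101 #4:1@104 #7:1@105]

Answer: bid=- ask=101
bid=98 ask=101
bid=98 ask=101
bid=98 ask=101
bid=- ask=101
bid=- ask=95
bid=- ask=95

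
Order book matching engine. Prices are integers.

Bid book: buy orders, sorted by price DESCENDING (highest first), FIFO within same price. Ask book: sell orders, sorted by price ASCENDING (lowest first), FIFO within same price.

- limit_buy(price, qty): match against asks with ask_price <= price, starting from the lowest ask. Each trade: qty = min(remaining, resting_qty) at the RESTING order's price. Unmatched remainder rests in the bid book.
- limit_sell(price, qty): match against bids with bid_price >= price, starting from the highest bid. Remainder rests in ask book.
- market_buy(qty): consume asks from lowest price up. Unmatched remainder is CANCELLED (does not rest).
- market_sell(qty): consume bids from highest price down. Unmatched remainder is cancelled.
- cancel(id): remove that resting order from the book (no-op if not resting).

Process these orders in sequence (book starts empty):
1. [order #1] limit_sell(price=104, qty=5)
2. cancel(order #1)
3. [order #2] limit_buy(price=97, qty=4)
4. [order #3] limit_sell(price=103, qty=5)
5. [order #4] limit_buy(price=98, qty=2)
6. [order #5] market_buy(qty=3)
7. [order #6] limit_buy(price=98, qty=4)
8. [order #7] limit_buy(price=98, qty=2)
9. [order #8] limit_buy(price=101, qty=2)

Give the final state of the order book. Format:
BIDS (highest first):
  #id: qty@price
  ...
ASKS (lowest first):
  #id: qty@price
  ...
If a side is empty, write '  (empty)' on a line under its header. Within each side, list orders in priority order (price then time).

After op 1 [order #1] limit_sell(price=104, qty=5): fills=none; bids=[-] asks=[#1:5@104]
After op 2 cancel(order #1): fills=none; bids=[-] asks=[-]
After op 3 [order #2] limit_buy(price=97, qty=4): fills=none; bids=[#2:4@97] asks=[-]
After op 4 [order #3] limit_sell(price=103, qty=5): fills=none; bids=[#2:4@97] asks=[#3:5@103]
After op 5 [order #4] limit_buy(price=98, qty=2): fills=none; bids=[#4:2@98 #2:4@97] asks=[#3:5@103]
After op 6 [order #5] market_buy(qty=3): fills=#5x#3:3@103; bids=[#4:2@98 #2:4@97] asks=[#3:2@103]
After op 7 [order #6] limit_buy(price=98, qty=4): fills=none; bids=[#4:2@98 #6:4@98 #2:4@97] asks=[#3:2@103]
After op 8 [order #7] limit_buy(price=98, qty=2): fills=none; bids=[#4:2@98 #6:4@98 #7:2@98 #2:4@97] asks=[#3:2@103]
After op 9 [order #8] limit_buy(price=101, qty=2): fills=none; bids=[#8:2@101 #4:2@98 #6:4@98 #7:2@98 #2:4@97] asks=[#3:2@103]

Answer: BIDS (highest first):
  #8: 2@101
  #4: 2@98
  #6: 4@98
  #7: 2@98
  #2: 4@97
ASKS (lowest first):
  #3: 2@103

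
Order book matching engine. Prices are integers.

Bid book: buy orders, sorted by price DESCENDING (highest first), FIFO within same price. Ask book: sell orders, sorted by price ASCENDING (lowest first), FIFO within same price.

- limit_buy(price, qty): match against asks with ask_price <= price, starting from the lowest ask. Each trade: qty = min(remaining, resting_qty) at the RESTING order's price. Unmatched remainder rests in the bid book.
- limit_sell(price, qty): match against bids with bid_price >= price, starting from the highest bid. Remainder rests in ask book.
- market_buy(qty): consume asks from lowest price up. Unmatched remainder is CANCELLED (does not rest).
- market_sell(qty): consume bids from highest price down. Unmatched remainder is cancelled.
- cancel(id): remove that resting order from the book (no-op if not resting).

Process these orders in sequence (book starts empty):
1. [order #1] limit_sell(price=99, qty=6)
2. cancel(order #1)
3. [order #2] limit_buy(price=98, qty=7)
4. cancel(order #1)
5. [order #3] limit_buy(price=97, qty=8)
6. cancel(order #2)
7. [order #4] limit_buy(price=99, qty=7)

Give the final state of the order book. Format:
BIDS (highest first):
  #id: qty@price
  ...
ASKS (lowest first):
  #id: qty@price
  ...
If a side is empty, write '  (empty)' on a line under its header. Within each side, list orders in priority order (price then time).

Answer: BIDS (highest first):
  #4: 7@99
  #3: 8@97
ASKS (lowest first):
  (empty)

Derivation:
After op 1 [order #1] limit_sell(price=99, qty=6): fills=none; bids=[-] asks=[#1:6@99]
After op 2 cancel(order #1): fills=none; bids=[-] asks=[-]
After op 3 [order #2] limit_buy(price=98, qty=7): fills=none; bids=[#2:7@98] asks=[-]
After op 4 cancel(order #1): fills=none; bids=[#2:7@98] asks=[-]
After op 5 [order #3] limit_buy(price=97, qty=8): fills=none; bids=[#2:7@98 #3:8@97] asks=[-]
After op 6 cancel(order #2): fills=none; bids=[#3:8@97] asks=[-]
After op 7 [order #4] limit_buy(price=99, qty=7): fills=none; bids=[#4:7@99 #3:8@97] asks=[-]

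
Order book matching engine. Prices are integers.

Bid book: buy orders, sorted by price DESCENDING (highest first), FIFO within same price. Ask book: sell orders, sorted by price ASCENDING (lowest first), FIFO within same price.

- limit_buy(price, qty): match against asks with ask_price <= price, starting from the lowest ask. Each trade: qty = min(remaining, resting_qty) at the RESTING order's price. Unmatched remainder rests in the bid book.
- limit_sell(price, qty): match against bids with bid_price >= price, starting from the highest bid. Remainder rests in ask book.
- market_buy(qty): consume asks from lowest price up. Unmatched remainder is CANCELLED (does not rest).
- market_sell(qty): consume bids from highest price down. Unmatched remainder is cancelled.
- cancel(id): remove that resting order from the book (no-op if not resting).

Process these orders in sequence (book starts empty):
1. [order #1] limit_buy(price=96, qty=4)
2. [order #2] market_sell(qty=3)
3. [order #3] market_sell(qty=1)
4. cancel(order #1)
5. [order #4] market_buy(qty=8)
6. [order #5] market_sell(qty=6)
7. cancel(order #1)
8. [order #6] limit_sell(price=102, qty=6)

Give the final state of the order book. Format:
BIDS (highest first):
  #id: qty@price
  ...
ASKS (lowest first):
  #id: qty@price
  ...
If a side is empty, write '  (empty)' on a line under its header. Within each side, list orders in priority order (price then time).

After op 1 [order #1] limit_buy(price=96, qty=4): fills=none; bids=[#1:4@96] asks=[-]
After op 2 [order #2] market_sell(qty=3): fills=#1x#2:3@96; bids=[#1:1@96] asks=[-]
After op 3 [order #3] market_sell(qty=1): fills=#1x#3:1@96; bids=[-] asks=[-]
After op 4 cancel(order #1): fills=none; bids=[-] asks=[-]
After op 5 [order #4] market_buy(qty=8): fills=none; bids=[-] asks=[-]
After op 6 [order #5] market_sell(qty=6): fills=none; bids=[-] asks=[-]
After op 7 cancel(order #1): fills=none; bids=[-] asks=[-]
After op 8 [order #6] limit_sell(price=102, qty=6): fills=none; bids=[-] asks=[#6:6@102]

Answer: BIDS (highest first):
  (empty)
ASKS (lowest first):
  #6: 6@102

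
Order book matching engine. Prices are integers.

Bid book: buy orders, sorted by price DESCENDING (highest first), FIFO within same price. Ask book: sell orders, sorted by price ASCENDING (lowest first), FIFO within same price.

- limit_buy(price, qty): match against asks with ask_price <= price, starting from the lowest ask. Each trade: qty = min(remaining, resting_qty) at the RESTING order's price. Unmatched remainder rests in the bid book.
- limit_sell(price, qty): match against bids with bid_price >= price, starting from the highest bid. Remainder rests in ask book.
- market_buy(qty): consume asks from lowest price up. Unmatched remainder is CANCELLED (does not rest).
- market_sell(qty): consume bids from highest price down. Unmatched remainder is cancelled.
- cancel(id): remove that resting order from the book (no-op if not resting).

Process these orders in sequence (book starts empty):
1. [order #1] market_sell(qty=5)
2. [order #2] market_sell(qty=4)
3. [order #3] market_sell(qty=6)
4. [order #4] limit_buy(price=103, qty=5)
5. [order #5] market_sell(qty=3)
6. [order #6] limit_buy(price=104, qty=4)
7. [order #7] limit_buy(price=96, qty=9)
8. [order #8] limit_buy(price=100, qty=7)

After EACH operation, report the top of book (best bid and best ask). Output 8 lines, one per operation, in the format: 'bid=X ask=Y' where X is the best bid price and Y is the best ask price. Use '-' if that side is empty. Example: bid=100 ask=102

Answer: bid=- ask=-
bid=- ask=-
bid=- ask=-
bid=103 ask=-
bid=103 ask=-
bid=104 ask=-
bid=104 ask=-
bid=104 ask=-

Derivation:
After op 1 [order #1] market_sell(qty=5): fills=none; bids=[-] asks=[-]
After op 2 [order #2] market_sell(qty=4): fills=none; bids=[-] asks=[-]
After op 3 [order #3] market_sell(qty=6): fills=none; bids=[-] asks=[-]
After op 4 [order #4] limit_buy(price=103, qty=5): fills=none; bids=[#4:5@103] asks=[-]
After op 5 [order #5] market_sell(qty=3): fills=#4x#5:3@103; bids=[#4:2@103] asks=[-]
After op 6 [order #6] limit_buy(price=104, qty=4): fills=none; bids=[#6:4@104 #4:2@103] asks=[-]
After op 7 [order #7] limit_buy(price=96, qty=9): fills=none; bids=[#6:4@104 #4:2@103 #7:9@96] asks=[-]
After op 8 [order #8] limit_buy(price=100, qty=7): fills=none; bids=[#6:4@104 #4:2@103 #8:7@100 #7:9@96] asks=[-]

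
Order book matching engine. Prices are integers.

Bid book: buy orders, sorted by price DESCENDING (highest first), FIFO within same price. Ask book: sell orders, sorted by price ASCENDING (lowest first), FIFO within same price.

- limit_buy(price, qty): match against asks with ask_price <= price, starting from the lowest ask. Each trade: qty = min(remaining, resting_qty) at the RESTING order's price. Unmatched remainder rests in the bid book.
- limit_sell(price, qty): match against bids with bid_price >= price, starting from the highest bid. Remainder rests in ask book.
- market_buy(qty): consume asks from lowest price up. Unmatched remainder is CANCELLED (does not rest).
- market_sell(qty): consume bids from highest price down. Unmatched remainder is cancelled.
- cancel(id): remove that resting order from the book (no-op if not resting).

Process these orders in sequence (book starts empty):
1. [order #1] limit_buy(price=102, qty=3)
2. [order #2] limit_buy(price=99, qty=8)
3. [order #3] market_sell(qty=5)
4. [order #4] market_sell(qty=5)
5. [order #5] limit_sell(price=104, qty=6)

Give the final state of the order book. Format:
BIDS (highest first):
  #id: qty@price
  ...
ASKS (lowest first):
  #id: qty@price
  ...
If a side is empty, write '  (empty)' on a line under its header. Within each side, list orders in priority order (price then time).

Answer: BIDS (highest first):
  #2: 1@99
ASKS (lowest first):
  #5: 6@104

Derivation:
After op 1 [order #1] limit_buy(price=102, qty=3): fills=none; bids=[#1:3@102] asks=[-]
After op 2 [order #2] limit_buy(price=99, qty=8): fills=none; bids=[#1:3@102 #2:8@99] asks=[-]
After op 3 [order #3] market_sell(qty=5): fills=#1x#3:3@102 #2x#3:2@99; bids=[#2:6@99] asks=[-]
After op 4 [order #4] market_sell(qty=5): fills=#2x#4:5@99; bids=[#2:1@99] asks=[-]
After op 5 [order #5] limit_sell(price=104, qty=6): fills=none; bids=[#2:1@99] asks=[#5:6@104]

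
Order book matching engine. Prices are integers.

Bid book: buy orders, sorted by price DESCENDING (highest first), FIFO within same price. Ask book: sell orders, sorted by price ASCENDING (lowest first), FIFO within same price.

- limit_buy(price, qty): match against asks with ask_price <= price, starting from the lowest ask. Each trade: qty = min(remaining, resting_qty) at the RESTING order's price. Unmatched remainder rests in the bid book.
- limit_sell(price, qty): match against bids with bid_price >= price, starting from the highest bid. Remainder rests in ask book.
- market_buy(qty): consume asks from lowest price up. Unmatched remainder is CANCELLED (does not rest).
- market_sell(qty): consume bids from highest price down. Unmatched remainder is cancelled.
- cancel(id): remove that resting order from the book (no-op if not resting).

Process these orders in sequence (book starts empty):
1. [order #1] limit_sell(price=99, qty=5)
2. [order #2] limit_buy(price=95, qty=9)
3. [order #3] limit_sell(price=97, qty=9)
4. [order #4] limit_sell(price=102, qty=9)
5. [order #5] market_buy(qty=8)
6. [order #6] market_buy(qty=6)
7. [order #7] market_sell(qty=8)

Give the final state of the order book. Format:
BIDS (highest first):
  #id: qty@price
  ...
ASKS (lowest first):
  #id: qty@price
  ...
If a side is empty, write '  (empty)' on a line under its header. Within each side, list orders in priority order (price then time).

After op 1 [order #1] limit_sell(price=99, qty=5): fills=none; bids=[-] asks=[#1:5@99]
After op 2 [order #2] limit_buy(price=95, qty=9): fills=none; bids=[#2:9@95] asks=[#1:5@99]
After op 3 [order #3] limit_sell(price=97, qty=9): fills=none; bids=[#2:9@95] asks=[#3:9@97 #1:5@99]
After op 4 [order #4] limit_sell(price=102, qty=9): fills=none; bids=[#2:9@95] asks=[#3:9@97 #1:5@99 #4:9@102]
After op 5 [order #5] market_buy(qty=8): fills=#5x#3:8@97; bids=[#2:9@95] asks=[#3:1@97 #1:5@99 #4:9@102]
After op 6 [order #6] market_buy(qty=6): fills=#6x#3:1@97 #6x#1:5@99; bids=[#2:9@95] asks=[#4:9@102]
After op 7 [order #7] market_sell(qty=8): fills=#2x#7:8@95; bids=[#2:1@95] asks=[#4:9@102]

Answer: BIDS (highest first):
  #2: 1@95
ASKS (lowest first):
  #4: 9@102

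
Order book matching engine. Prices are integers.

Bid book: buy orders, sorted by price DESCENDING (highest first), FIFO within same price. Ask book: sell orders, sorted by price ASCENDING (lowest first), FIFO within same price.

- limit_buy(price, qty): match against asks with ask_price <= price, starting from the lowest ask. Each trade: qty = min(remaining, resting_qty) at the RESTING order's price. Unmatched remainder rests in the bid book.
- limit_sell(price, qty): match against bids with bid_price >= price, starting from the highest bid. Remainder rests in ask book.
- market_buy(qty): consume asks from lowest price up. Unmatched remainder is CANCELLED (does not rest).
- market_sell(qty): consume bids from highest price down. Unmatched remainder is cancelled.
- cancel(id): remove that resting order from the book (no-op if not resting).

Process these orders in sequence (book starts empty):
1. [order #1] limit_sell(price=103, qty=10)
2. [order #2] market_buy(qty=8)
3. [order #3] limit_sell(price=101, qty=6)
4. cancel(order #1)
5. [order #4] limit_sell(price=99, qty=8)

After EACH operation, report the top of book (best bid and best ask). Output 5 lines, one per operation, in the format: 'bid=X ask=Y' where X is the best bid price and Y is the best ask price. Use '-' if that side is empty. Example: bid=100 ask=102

After op 1 [order #1] limit_sell(price=103, qty=10): fills=none; bids=[-] asks=[#1:10@103]
After op 2 [order #2] market_buy(qty=8): fills=#2x#1:8@103; bids=[-] asks=[#1:2@103]
After op 3 [order #3] limit_sell(price=101, qty=6): fills=none; bids=[-] asks=[#3:6@101 #1:2@103]
After op 4 cancel(order #1): fills=none; bids=[-] asks=[#3:6@101]
After op 5 [order #4] limit_sell(price=99, qty=8): fills=none; bids=[-] asks=[#4:8@99 #3:6@101]

Answer: bid=- ask=103
bid=- ask=103
bid=- ask=101
bid=- ask=101
bid=- ask=99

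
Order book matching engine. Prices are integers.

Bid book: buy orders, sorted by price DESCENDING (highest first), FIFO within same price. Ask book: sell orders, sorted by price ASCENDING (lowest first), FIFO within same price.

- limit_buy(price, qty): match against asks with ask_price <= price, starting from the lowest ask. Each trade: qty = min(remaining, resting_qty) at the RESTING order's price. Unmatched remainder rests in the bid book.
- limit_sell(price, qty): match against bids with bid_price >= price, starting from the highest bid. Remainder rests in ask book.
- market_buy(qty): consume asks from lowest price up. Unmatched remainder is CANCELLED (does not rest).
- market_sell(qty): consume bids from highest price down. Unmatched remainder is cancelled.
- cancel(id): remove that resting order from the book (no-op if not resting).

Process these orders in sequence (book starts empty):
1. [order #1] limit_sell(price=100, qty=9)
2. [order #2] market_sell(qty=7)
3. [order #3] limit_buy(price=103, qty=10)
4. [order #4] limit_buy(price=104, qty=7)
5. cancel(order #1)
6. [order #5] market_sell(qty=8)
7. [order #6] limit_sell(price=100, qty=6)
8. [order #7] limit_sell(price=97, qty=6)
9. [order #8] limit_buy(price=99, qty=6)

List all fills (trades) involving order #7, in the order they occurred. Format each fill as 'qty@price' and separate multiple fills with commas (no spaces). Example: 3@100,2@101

Answer: 6@97

Derivation:
After op 1 [order #1] limit_sell(price=100, qty=9): fills=none; bids=[-] asks=[#1:9@100]
After op 2 [order #2] market_sell(qty=7): fills=none; bids=[-] asks=[#1:9@100]
After op 3 [order #3] limit_buy(price=103, qty=10): fills=#3x#1:9@100; bids=[#3:1@103] asks=[-]
After op 4 [order #4] limit_buy(price=104, qty=7): fills=none; bids=[#4:7@104 #3:1@103] asks=[-]
After op 5 cancel(order #1): fills=none; bids=[#4:7@104 #3:1@103] asks=[-]
After op 6 [order #5] market_sell(qty=8): fills=#4x#5:7@104 #3x#5:1@103; bids=[-] asks=[-]
After op 7 [order #6] limit_sell(price=100, qty=6): fills=none; bids=[-] asks=[#6:6@100]
After op 8 [order #7] limit_sell(price=97, qty=6): fills=none; bids=[-] asks=[#7:6@97 #6:6@100]
After op 9 [order #8] limit_buy(price=99, qty=6): fills=#8x#7:6@97; bids=[-] asks=[#6:6@100]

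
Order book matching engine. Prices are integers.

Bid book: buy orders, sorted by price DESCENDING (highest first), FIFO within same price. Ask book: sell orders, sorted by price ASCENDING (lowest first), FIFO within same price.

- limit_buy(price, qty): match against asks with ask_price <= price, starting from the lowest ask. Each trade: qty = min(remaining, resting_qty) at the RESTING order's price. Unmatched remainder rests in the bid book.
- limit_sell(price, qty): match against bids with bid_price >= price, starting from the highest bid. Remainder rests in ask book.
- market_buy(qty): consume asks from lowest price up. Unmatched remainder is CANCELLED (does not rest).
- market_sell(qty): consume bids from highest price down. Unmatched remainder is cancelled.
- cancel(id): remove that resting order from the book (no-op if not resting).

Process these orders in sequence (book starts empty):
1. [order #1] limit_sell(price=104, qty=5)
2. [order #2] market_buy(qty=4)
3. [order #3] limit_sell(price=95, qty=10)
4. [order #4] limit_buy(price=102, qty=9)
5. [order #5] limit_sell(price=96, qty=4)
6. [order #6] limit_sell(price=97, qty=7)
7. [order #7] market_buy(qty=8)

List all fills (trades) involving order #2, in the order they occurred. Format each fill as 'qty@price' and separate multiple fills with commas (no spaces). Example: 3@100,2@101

Answer: 4@104

Derivation:
After op 1 [order #1] limit_sell(price=104, qty=5): fills=none; bids=[-] asks=[#1:5@104]
After op 2 [order #2] market_buy(qty=4): fills=#2x#1:4@104; bids=[-] asks=[#1:1@104]
After op 3 [order #3] limit_sell(price=95, qty=10): fills=none; bids=[-] asks=[#3:10@95 #1:1@104]
After op 4 [order #4] limit_buy(price=102, qty=9): fills=#4x#3:9@95; bids=[-] asks=[#3:1@95 #1:1@104]
After op 5 [order #5] limit_sell(price=96, qty=4): fills=none; bids=[-] asks=[#3:1@95 #5:4@96 #1:1@104]
After op 6 [order #6] limit_sell(price=97, qty=7): fills=none; bids=[-] asks=[#3:1@95 #5:4@96 #6:7@97 #1:1@104]
After op 7 [order #7] market_buy(qty=8): fills=#7x#3:1@95 #7x#5:4@96 #7x#6:3@97; bids=[-] asks=[#6:4@97 #1:1@104]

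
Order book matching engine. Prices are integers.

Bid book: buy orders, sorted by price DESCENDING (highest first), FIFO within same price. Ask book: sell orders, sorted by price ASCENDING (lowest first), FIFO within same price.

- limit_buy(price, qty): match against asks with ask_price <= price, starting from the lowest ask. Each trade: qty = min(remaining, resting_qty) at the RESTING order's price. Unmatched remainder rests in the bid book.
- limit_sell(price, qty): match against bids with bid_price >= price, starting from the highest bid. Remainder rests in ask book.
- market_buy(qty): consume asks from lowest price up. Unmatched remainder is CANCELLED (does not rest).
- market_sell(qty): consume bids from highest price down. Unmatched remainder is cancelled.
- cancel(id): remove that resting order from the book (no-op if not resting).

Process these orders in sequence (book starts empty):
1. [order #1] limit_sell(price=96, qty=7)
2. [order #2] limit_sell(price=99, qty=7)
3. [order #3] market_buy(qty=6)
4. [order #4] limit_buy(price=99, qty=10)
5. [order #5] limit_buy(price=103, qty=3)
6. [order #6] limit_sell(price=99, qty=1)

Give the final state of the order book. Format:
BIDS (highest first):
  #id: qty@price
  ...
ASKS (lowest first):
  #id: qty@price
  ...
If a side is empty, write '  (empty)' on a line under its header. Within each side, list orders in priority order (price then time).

Answer: BIDS (highest first):
  #5: 2@103
  #4: 2@99
ASKS (lowest first):
  (empty)

Derivation:
After op 1 [order #1] limit_sell(price=96, qty=7): fills=none; bids=[-] asks=[#1:7@96]
After op 2 [order #2] limit_sell(price=99, qty=7): fills=none; bids=[-] asks=[#1:7@96 #2:7@99]
After op 3 [order #3] market_buy(qty=6): fills=#3x#1:6@96; bids=[-] asks=[#1:1@96 #2:7@99]
After op 4 [order #4] limit_buy(price=99, qty=10): fills=#4x#1:1@96 #4x#2:7@99; bids=[#4:2@99] asks=[-]
After op 5 [order #5] limit_buy(price=103, qty=3): fills=none; bids=[#5:3@103 #4:2@99] asks=[-]
After op 6 [order #6] limit_sell(price=99, qty=1): fills=#5x#6:1@103; bids=[#5:2@103 #4:2@99] asks=[-]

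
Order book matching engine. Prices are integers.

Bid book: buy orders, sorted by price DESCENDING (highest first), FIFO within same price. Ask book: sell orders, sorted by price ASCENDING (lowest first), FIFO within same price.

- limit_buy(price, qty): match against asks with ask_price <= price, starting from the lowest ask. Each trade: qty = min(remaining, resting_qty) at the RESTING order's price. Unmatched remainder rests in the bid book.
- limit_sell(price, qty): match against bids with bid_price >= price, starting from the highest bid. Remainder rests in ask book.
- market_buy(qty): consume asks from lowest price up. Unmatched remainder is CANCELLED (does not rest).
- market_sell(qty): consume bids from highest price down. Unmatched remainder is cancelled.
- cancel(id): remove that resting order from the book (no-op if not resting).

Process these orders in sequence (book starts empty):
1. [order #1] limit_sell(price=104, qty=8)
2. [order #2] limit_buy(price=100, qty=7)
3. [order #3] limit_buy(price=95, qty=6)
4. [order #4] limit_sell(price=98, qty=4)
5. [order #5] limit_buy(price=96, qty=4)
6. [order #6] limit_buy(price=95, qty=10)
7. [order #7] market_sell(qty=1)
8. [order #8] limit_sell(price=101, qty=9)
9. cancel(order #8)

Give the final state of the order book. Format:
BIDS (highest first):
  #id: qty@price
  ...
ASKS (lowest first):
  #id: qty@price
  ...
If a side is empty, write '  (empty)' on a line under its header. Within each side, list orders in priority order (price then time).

Answer: BIDS (highest first):
  #2: 2@100
  #5: 4@96
  #3: 6@95
  #6: 10@95
ASKS (lowest first):
  #1: 8@104

Derivation:
After op 1 [order #1] limit_sell(price=104, qty=8): fills=none; bids=[-] asks=[#1:8@104]
After op 2 [order #2] limit_buy(price=100, qty=7): fills=none; bids=[#2:7@100] asks=[#1:8@104]
After op 3 [order #3] limit_buy(price=95, qty=6): fills=none; bids=[#2:7@100 #3:6@95] asks=[#1:8@104]
After op 4 [order #4] limit_sell(price=98, qty=4): fills=#2x#4:4@100; bids=[#2:3@100 #3:6@95] asks=[#1:8@104]
After op 5 [order #5] limit_buy(price=96, qty=4): fills=none; bids=[#2:3@100 #5:4@96 #3:6@95] asks=[#1:8@104]
After op 6 [order #6] limit_buy(price=95, qty=10): fills=none; bids=[#2:3@100 #5:4@96 #3:6@95 #6:10@95] asks=[#1:8@104]
After op 7 [order #7] market_sell(qty=1): fills=#2x#7:1@100; bids=[#2:2@100 #5:4@96 #3:6@95 #6:10@95] asks=[#1:8@104]
After op 8 [order #8] limit_sell(price=101, qty=9): fills=none; bids=[#2:2@100 #5:4@96 #3:6@95 #6:10@95] asks=[#8:9@101 #1:8@104]
After op 9 cancel(order #8): fills=none; bids=[#2:2@100 #5:4@96 #3:6@95 #6:10@95] asks=[#1:8@104]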